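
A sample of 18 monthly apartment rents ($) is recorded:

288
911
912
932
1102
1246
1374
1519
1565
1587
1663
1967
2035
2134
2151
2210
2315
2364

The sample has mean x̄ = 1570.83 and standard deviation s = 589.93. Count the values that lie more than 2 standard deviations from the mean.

Cutoffs: x̄ ± 2s = [390.97, 2750.69].
Outside the cutoffs: 288.

1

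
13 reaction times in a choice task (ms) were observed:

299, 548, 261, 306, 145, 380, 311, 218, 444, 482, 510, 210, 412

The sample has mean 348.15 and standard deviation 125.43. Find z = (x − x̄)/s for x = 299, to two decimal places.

-0.39

z = (299 − 348.15) / 125.43 = -0.39.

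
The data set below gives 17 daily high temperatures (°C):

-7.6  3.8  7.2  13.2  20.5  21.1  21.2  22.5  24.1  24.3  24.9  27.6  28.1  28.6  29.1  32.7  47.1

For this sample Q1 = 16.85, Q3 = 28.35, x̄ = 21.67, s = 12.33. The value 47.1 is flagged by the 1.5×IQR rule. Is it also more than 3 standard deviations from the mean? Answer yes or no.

z = (47.1 − 21.67) / 12.33 = 2.06.
|z| = 2.06 ≤ 3.

no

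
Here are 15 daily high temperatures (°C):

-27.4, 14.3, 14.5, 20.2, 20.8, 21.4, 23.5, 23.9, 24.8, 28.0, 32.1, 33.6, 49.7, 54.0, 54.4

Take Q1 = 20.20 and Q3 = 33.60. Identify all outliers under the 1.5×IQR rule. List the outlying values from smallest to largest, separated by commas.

IQR = Q3 − Q1 = 33.60 − 20.20 = 13.40.
Lower fence = Q1 − 1.5·IQR = 20.20 − 20.10 = 0.10.
Upper fence = Q3 + 1.5·IQR = 33.60 + 20.10 = 53.70.
-27.4 < 0.10 → outlier.
54.0 > 53.70 → outlier.
54.4 > 53.70 → outlier.
All remaining values lie within [0.10, 53.70].

-27.4, 54.0, 54.4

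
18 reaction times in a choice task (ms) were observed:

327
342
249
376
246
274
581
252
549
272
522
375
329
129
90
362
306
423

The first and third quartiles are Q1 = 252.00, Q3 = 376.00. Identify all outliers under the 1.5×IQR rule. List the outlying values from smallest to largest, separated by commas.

581

IQR = Q3 − Q1 = 376.00 − 252.00 = 124.00.
Lower fence = Q1 − 1.5·IQR = 252.00 − 186.00 = 66.00.
Upper fence = Q3 + 1.5·IQR = 376.00 + 186.00 = 562.00.
581 > 562.00 → outlier.
All remaining values lie within [66.00, 562.00].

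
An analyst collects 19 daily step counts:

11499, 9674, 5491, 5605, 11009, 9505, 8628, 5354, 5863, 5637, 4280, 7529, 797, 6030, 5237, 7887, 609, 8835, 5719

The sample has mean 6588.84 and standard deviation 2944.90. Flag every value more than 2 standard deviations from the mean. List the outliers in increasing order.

Cutoffs at x̄ ± 2s: 6588.84 ± 2·2944.90 = [699.04, 12478.64].
609: z = -2.03, |z| > 2 → outlier.
Every other value lies within [699.04, 12478.64].

609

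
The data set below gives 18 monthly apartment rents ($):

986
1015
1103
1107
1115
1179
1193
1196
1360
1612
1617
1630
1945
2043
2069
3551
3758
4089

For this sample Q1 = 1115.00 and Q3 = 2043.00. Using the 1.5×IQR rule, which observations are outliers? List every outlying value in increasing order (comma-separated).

IQR = Q3 − Q1 = 2043.00 − 1115.00 = 928.00.
Lower fence = Q1 − 1.5·IQR = 1115.00 − 1392.00 = -277.00.
Upper fence = Q3 + 1.5·IQR = 2043.00 + 1392.00 = 3435.00.
3551 > 3435.00 → outlier.
3758 > 3435.00 → outlier.
4089 > 3435.00 → outlier.
All remaining values lie within [-277.00, 3435.00].

3551, 3758, 4089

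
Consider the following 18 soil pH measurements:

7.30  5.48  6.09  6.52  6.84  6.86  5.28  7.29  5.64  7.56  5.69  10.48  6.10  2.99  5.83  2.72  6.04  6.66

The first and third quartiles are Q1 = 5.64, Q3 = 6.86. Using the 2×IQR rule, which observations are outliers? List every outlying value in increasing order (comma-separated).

IQR = Q3 − Q1 = 6.86 − 5.64 = 1.22.
Lower fence = Q1 − 2·IQR = 5.64 − 2.44 = 3.20.
Upper fence = Q3 + 2·IQR = 6.86 + 2.44 = 9.30.
2.72 < 3.20 → outlier.
2.99 < 3.20 → outlier.
10.48 > 9.30 → outlier.
All remaining values lie within [3.20, 9.30].

2.72, 2.99, 10.48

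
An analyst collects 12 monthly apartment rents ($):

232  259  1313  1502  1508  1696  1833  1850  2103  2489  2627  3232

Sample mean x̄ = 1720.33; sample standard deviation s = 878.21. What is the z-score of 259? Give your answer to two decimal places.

-1.66

z = (259 − 1720.33) / 878.21 = -1.66.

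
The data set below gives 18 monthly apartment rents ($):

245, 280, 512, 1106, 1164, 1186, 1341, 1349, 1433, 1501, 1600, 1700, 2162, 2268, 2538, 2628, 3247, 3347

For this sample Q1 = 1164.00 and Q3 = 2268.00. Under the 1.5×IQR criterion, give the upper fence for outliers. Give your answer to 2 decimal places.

IQR = Q3 − Q1 = 2268.00 − 1164.00 = 1104.00.
Lower fence = Q1 − 1.5·IQR = 1164.00 − 1656.00 = -492.00.
Upper fence = Q3 + 1.5·IQR = 2268.00 + 1656.00 = 3924.00.

3924.00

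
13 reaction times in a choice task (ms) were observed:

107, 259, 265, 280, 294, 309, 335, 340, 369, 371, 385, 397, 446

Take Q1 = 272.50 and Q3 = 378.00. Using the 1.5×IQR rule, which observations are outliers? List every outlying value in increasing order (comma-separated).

IQR = Q3 − Q1 = 378.00 − 272.50 = 105.50.
Lower fence = Q1 − 1.5·IQR = 272.50 − 158.25 = 114.25.
Upper fence = Q3 + 1.5·IQR = 378.00 + 158.25 = 536.25.
107 < 114.25 → outlier.
All remaining values lie within [114.25, 536.25].

107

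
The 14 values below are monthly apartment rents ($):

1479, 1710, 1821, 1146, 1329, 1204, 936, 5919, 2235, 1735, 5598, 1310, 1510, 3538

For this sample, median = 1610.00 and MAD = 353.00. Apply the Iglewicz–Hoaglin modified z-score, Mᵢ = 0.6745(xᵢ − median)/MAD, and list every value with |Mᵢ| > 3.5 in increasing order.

3538, 5598, 5919

|Mᵢ| > 3.5 ⇔ |xᵢ − 1610.00| > 3.5·353.00/0.6745 = 1831.73.
So outliers lie outside [-221.73, 3441.73].
3538: M = 3.68 → outlier.
5598: M = 7.62 → outlier.
5919: M = 8.23 → outlier.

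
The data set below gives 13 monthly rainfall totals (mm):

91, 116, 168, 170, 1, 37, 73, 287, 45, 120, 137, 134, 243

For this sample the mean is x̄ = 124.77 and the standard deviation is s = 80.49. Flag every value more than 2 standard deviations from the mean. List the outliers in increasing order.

Cutoffs at x̄ ± 2s: 124.77 ± 2·80.49 = [-36.21, 285.75].
287: z = 2.02, |z| > 2 → outlier.
Every other value lies within [-36.21, 285.75].

287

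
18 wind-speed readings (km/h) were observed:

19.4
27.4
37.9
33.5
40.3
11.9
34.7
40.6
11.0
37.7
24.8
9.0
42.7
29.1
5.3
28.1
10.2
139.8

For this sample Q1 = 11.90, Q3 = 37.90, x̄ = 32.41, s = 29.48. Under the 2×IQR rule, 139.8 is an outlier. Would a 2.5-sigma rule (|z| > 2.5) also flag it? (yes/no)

z = (139.8 − 32.41) / 29.48 = 3.64.
|z| = 3.64 > 2.5.

yes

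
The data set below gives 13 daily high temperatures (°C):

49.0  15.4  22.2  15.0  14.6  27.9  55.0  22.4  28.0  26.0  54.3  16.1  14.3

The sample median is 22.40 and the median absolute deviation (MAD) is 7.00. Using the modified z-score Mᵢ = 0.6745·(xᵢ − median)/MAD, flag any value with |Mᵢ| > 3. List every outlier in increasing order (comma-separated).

54.3, 55.0

|Mᵢ| > 3 ⇔ |xᵢ − 22.40| > 3·7.00/0.6745 = 31.13.
So outliers lie outside [-8.73, 53.53].
54.3: M = 3.07 → outlier.
55.0: M = 3.14 → outlier.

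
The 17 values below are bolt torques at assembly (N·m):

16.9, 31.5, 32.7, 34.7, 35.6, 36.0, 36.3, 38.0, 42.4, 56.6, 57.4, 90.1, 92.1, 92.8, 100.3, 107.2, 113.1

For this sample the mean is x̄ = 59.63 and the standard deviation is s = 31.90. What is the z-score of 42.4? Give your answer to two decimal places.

-0.54

z = (42.4 − 59.63) / 31.90 = -0.54.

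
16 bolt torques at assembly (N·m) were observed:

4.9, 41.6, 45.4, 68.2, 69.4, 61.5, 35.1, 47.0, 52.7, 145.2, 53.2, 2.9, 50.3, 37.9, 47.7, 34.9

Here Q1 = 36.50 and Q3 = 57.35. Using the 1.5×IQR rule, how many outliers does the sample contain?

IQR = 20.85; fences at 36.50 − 31.275 = 5.225 and 57.35 + 31.275 = 88.625.
Outside the cutoffs: 2.9, 4.9, 145.2.

3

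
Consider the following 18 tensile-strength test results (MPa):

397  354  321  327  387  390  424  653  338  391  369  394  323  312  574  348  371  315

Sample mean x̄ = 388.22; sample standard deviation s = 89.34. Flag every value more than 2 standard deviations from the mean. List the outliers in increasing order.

574, 653

Cutoffs at x̄ ± 2s: 388.22 ± 2·89.34 = [209.54, 566.90].
574: z = 2.08, |z| > 2 → outlier.
653: z = 2.96, |z| > 2 → outlier.
Every other value lies within [209.54, 566.90].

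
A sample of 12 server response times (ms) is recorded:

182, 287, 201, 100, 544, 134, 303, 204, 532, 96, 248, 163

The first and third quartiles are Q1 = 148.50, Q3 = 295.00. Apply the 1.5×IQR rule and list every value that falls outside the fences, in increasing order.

532, 544

IQR = Q3 − Q1 = 295.00 − 148.50 = 146.50.
Lower fence = Q1 − 1.5·IQR = 148.50 − 219.75 = -71.25.
Upper fence = Q3 + 1.5·IQR = 295.00 + 219.75 = 514.75.
532 > 514.75 → outlier.
544 > 514.75 → outlier.
All remaining values lie within [-71.25, 514.75].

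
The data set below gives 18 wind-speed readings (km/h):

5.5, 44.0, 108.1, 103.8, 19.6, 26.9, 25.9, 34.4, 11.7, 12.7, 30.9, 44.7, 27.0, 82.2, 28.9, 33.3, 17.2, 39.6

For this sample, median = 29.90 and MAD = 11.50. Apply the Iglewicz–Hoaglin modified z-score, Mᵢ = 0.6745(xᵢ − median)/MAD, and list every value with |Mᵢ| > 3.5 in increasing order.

|Mᵢ| > 3.5 ⇔ |xᵢ − 29.90| > 3.5·11.50/0.6745 = 59.67.
So outliers lie outside [-29.77, 89.57].
103.8: M = 4.33 → outlier.
108.1: M = 4.59 → outlier.

103.8, 108.1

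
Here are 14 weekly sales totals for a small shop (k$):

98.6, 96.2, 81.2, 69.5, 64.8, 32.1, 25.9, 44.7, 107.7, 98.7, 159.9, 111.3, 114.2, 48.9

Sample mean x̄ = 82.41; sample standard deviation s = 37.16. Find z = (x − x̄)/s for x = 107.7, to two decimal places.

0.68

z = (107.7 − 82.41) / 37.16 = 0.68.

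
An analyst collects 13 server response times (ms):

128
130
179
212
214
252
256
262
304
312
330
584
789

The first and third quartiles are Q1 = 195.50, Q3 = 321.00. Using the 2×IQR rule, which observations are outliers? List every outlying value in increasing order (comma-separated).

IQR = Q3 − Q1 = 321.00 − 195.50 = 125.50.
Lower fence = Q1 − 2·IQR = 195.50 − 251.00 = -55.50.
Upper fence = Q3 + 2·IQR = 321.00 + 251.00 = 572.00.
584 > 572.00 → outlier.
789 > 572.00 → outlier.
All remaining values lie within [-55.50, 572.00].

584, 789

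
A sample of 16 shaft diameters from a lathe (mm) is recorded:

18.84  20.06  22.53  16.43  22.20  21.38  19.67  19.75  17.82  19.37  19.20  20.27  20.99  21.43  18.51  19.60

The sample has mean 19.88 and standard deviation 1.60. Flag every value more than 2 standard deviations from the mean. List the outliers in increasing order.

Cutoffs at x̄ ± 2s: 19.88 ± 2·1.60 = [16.68, 23.08].
16.43: z = -2.16, |z| > 2 → outlier.
Every other value lies within [16.68, 23.08].

16.43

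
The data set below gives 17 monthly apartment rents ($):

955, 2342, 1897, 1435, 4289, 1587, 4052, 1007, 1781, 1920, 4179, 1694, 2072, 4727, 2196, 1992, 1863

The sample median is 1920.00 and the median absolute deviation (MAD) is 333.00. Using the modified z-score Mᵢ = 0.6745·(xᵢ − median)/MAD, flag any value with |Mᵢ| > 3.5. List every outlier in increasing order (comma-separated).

4052, 4179, 4289, 4727

|Mᵢ| > 3.5 ⇔ |xᵢ − 1920.00| > 3.5·333.00/0.6745 = 1727.95.
So outliers lie outside [192.05, 3647.95].
4052: M = 4.32 → outlier.
4179: M = 4.58 → outlier.
4289: M = 4.80 → outlier.
4727: M = 5.69 → outlier.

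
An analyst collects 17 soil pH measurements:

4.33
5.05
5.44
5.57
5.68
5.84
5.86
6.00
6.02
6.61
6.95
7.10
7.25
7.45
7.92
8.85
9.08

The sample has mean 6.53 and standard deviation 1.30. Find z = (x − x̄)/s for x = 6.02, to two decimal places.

z = (6.02 − 6.53) / 1.30 = -0.39.

-0.39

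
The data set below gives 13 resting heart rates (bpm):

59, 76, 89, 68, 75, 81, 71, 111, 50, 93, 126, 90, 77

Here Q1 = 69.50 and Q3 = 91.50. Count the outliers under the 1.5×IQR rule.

1

IQR = 22.00; fences at 69.50 − 33.00 = 36.50 and 91.50 + 33.00 = 124.50.
Outside the cutoffs: 126.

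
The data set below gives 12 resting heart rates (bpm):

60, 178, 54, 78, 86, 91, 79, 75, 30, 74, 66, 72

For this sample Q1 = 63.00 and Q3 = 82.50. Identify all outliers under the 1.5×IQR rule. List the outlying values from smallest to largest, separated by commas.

30, 178

IQR = Q3 − Q1 = 82.50 − 63.00 = 19.50.
Lower fence = Q1 − 1.5·IQR = 63.00 − 29.25 = 33.75.
Upper fence = Q3 + 1.5·IQR = 82.50 + 29.25 = 111.75.
30 < 33.75 → outlier.
178 > 111.75 → outlier.
All remaining values lie within [33.75, 111.75].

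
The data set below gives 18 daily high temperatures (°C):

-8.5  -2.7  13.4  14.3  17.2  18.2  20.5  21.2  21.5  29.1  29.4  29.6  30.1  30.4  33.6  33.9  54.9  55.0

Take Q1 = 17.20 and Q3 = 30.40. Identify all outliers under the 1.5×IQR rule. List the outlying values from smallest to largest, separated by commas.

-8.5, -2.7, 54.9, 55.0

IQR = Q3 − Q1 = 30.40 − 17.20 = 13.20.
Lower fence = Q1 − 1.5·IQR = 17.20 − 19.80 = -2.60.
Upper fence = Q3 + 1.5·IQR = 30.40 + 19.80 = 50.20.
-8.5 < -2.60 → outlier.
-2.7 < -2.60 → outlier.
54.9 > 50.20 → outlier.
55.0 > 50.20 → outlier.
All remaining values lie within [-2.60, 50.20].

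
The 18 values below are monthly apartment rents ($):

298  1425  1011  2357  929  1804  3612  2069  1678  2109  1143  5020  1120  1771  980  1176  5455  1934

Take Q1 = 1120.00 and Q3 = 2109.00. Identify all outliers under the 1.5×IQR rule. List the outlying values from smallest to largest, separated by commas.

3612, 5020, 5455

IQR = Q3 − Q1 = 2109.00 − 1120.00 = 989.00.
Lower fence = Q1 − 1.5·IQR = 1120.00 − 1483.50 = -363.50.
Upper fence = Q3 + 1.5·IQR = 2109.00 + 1483.50 = 3592.50.
3612 > 3592.50 → outlier.
5020 > 3592.50 → outlier.
5455 > 3592.50 → outlier.
All remaining values lie within [-363.50, 3592.50].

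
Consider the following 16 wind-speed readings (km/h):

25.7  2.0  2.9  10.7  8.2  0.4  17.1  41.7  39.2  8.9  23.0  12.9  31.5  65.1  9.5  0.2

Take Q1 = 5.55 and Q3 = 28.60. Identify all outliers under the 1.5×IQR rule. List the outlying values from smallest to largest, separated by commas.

65.1

IQR = Q3 − Q1 = 28.60 − 5.55 = 23.05.
Lower fence = Q1 − 1.5·IQR = 5.55 − 34.575 = -29.025.
Upper fence = Q3 + 1.5·IQR = 28.60 + 34.575 = 63.175.
65.1 > 63.175 → outlier.
All remaining values lie within [-29.025, 63.175].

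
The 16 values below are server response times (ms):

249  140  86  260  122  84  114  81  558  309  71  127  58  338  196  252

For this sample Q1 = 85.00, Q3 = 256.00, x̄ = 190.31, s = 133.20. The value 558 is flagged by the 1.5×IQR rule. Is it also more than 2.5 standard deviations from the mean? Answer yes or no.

yes

z = (558 − 190.31) / 133.20 = 2.76.
|z| = 2.76 > 2.5.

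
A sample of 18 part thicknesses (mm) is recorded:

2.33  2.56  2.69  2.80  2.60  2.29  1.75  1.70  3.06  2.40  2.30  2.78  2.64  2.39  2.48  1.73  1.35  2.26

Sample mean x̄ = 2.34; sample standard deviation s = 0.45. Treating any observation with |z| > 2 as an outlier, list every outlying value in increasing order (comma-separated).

1.35

Cutoffs at x̄ ± 2s: 2.34 ± 2·0.45 = [1.44, 3.24].
1.35: z = -2.20, |z| > 2 → outlier.
Every other value lies within [1.44, 3.24].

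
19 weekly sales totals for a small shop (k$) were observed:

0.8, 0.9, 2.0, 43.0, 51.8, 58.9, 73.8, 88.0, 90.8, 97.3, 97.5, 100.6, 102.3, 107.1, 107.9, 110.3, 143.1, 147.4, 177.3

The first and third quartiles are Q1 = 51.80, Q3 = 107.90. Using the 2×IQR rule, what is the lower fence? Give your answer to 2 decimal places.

-60.40

IQR = Q3 − Q1 = 107.90 − 51.80 = 56.10.
Lower fence = Q1 − 2·IQR = 51.80 − 112.20 = -60.40.
Upper fence = Q3 + 2·IQR = 107.90 + 112.20 = 220.10.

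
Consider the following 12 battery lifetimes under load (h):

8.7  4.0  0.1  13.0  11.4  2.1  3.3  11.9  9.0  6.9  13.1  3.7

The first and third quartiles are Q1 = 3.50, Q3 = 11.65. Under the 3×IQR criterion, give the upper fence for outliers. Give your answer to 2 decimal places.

IQR = Q3 − Q1 = 11.65 − 3.50 = 8.15.
Lower fence = Q1 − 3·IQR = 3.50 − 24.45 = -20.95.
Upper fence = Q3 + 3·IQR = 11.65 + 24.45 = 36.10.

36.10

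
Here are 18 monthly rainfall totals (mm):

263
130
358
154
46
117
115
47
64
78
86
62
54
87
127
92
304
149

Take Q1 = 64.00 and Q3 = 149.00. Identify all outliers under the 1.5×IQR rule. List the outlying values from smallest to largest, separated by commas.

304, 358

IQR = Q3 − Q1 = 149.00 − 64.00 = 85.00.
Lower fence = Q1 − 1.5·IQR = 64.00 − 127.50 = -63.50.
Upper fence = Q3 + 1.5·IQR = 149.00 + 127.50 = 276.50.
304 > 276.50 → outlier.
358 > 276.50 → outlier.
All remaining values lie within [-63.50, 276.50].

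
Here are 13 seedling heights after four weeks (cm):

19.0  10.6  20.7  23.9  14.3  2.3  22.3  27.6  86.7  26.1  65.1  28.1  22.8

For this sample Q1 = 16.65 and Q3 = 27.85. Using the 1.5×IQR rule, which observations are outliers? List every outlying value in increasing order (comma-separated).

65.1, 86.7

IQR = Q3 − Q1 = 27.85 − 16.65 = 11.20.
Lower fence = Q1 − 1.5·IQR = 16.65 − 16.80 = -0.15.
Upper fence = Q3 + 1.5·IQR = 27.85 + 16.80 = 44.65.
65.1 > 44.65 → outlier.
86.7 > 44.65 → outlier.
All remaining values lie within [-0.15, 44.65].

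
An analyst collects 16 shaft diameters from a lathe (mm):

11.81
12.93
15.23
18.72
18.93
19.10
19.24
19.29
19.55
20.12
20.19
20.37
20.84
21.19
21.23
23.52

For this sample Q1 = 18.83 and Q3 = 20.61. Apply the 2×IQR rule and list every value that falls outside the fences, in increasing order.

IQR = Q3 − Q1 = 20.61 − 18.83 = 1.78.
Lower fence = Q1 − 2·IQR = 18.83 − 3.56 = 15.27.
Upper fence = Q3 + 2·IQR = 20.61 + 3.56 = 24.17.
11.81 < 15.27 → outlier.
12.93 < 15.27 → outlier.
15.23 < 15.27 → outlier.
All remaining values lie within [15.27, 24.17].

11.81, 12.93, 15.23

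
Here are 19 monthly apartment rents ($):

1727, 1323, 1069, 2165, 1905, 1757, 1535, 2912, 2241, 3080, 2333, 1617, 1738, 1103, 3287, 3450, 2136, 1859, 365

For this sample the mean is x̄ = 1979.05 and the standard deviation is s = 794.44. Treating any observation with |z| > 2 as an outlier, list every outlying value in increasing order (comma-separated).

365

Cutoffs at x̄ ± 2s: 1979.05 ± 2·794.44 = [390.17, 3567.93].
365: z = -2.03, |z| > 2 → outlier.
Every other value lies within [390.17, 3567.93].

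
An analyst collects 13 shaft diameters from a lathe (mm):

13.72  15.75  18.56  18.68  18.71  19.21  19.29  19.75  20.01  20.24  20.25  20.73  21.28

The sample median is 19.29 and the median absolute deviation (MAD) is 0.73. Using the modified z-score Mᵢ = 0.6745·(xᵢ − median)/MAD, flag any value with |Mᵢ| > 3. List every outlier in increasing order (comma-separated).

13.72, 15.75

|Mᵢ| > 3 ⇔ |xᵢ − 19.29| > 3·0.73/0.6745 = 3.25.
So outliers lie outside [16.04, 22.54].
13.72: M = -5.15 → outlier.
15.75: M = -3.27 → outlier.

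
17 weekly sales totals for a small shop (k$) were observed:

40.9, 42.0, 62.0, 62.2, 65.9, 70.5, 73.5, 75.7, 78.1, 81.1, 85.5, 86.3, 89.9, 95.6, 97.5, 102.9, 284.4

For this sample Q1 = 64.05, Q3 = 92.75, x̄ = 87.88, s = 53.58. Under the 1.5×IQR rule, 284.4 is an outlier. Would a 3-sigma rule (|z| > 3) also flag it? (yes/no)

z = (284.4 − 87.88) / 53.58 = 3.67.
|z| = 3.67 > 3.

yes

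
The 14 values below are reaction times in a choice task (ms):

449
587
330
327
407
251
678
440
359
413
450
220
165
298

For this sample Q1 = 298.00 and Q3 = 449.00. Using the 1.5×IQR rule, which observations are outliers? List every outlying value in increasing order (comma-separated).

IQR = Q3 − Q1 = 449.00 − 298.00 = 151.00.
Lower fence = Q1 − 1.5·IQR = 298.00 − 226.50 = 71.50.
Upper fence = Q3 + 1.5·IQR = 449.00 + 226.50 = 675.50.
678 > 675.50 → outlier.
All remaining values lie within [71.50, 675.50].

678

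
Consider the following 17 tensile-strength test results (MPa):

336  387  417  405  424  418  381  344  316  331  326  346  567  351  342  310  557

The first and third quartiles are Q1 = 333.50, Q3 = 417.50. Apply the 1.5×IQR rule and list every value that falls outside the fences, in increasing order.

557, 567

IQR = Q3 − Q1 = 417.50 − 333.50 = 84.00.
Lower fence = Q1 − 1.5·IQR = 333.50 − 126.00 = 207.50.
Upper fence = Q3 + 1.5·IQR = 417.50 + 126.00 = 543.50.
557 > 543.50 → outlier.
567 > 543.50 → outlier.
All remaining values lie within [207.50, 543.50].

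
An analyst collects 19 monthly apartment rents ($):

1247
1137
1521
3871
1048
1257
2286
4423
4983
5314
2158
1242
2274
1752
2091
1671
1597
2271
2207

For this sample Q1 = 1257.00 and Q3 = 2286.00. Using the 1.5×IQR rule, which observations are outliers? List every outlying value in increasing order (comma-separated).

IQR = Q3 − Q1 = 2286.00 − 1257.00 = 1029.00.
Lower fence = Q1 − 1.5·IQR = 1257.00 − 1543.50 = -286.50.
Upper fence = Q3 + 1.5·IQR = 2286.00 + 1543.50 = 3829.50.
3871 > 3829.50 → outlier.
4423 > 3829.50 → outlier.
4983 > 3829.50 → outlier.
5314 > 3829.50 → outlier.
All remaining values lie within [-286.50, 3829.50].

3871, 4423, 4983, 5314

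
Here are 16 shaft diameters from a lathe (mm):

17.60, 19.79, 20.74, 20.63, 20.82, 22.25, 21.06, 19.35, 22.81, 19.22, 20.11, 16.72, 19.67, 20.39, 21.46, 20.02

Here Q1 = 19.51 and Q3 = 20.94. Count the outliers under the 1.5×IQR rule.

IQR = 1.43; fences at 19.51 − 2.145 = 17.365 and 20.94 + 2.145 = 23.085.
Outside the cutoffs: 16.72.

1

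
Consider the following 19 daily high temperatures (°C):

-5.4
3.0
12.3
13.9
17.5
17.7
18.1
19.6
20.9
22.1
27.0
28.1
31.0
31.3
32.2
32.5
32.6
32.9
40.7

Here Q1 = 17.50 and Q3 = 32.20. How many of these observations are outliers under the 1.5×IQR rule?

1

IQR = 14.70; fences at 17.50 − 22.05 = -4.55 and 32.20 + 22.05 = 54.25.
Outside the cutoffs: -5.4.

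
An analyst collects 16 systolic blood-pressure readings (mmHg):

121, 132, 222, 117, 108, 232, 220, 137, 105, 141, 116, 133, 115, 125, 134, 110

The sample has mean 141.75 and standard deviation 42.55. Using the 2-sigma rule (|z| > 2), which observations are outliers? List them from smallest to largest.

232

Cutoffs at x̄ ± 2s: 141.75 ± 2·42.55 = [56.65, 226.85].
232: z = 2.12, |z| > 2 → outlier.
Every other value lies within [56.65, 226.85].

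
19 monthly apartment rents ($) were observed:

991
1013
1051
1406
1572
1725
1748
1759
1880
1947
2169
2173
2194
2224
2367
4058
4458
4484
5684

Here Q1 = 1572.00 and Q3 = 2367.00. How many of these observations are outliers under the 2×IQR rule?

IQR = 795.00; fences at 1572.00 − 1590.00 = -18.00 and 2367.00 + 1590.00 = 3957.00.
Outside the cutoffs: 4058, 4458, 4484, 5684.

4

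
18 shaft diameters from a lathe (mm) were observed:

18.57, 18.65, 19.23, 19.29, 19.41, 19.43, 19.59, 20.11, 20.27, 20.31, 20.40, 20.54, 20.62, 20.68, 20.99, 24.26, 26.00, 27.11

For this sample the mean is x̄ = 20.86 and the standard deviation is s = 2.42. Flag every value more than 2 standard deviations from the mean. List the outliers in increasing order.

26.00, 27.11

Cutoffs at x̄ ± 2s: 20.86 ± 2·2.42 = [16.02, 25.70].
26.00: z = 2.12, |z| > 2 → outlier.
27.11: z = 2.58, |z| > 2 → outlier.
Every other value lies within [16.02, 25.70].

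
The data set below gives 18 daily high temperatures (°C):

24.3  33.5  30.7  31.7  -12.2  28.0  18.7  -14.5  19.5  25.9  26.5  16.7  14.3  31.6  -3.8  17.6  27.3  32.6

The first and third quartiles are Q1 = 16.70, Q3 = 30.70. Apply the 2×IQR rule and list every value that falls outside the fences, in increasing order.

IQR = Q3 − Q1 = 30.70 − 16.70 = 14.00.
Lower fence = Q1 − 2·IQR = 16.70 − 28.00 = -11.30.
Upper fence = Q3 + 2·IQR = 30.70 + 28.00 = 58.70.
-14.5 < -11.30 → outlier.
-12.2 < -11.30 → outlier.
All remaining values lie within [-11.30, 58.70].

-14.5, -12.2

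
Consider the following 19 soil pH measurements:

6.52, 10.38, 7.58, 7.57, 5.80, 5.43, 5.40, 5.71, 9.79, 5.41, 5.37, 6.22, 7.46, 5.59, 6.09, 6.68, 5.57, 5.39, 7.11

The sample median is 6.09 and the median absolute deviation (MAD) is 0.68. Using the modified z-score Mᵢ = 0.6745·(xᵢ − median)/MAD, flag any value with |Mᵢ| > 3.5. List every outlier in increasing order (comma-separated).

9.79, 10.38

|Mᵢ| > 3.5 ⇔ |xᵢ − 6.09| > 3.5·0.68/0.6745 = 3.53.
So outliers lie outside [2.56, 9.62].
9.79: M = 3.67 → outlier.
10.38: M = 4.26 → outlier.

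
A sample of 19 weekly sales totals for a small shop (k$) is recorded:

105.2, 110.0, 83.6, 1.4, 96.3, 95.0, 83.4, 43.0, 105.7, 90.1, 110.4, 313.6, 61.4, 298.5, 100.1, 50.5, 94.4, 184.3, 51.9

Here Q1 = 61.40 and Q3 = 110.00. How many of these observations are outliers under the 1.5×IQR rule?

3

IQR = 48.60; fences at 61.40 − 72.90 = -11.50 and 110.00 + 72.90 = 182.90.
Outside the cutoffs: 184.3, 298.5, 313.6.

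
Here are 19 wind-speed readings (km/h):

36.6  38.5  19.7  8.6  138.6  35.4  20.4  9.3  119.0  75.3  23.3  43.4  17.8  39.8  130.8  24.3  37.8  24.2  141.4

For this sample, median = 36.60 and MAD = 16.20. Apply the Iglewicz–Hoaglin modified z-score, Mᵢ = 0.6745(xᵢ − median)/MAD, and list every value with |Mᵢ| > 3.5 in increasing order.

130.8, 138.6, 141.4

|Mᵢ| > 3.5 ⇔ |xᵢ − 36.60| > 3.5·16.20/0.6745 = 84.06.
So outliers lie outside [-47.46, 120.66].
130.8: M = 3.92 → outlier.
138.6: M = 4.25 → outlier.
141.4: M = 4.36 → outlier.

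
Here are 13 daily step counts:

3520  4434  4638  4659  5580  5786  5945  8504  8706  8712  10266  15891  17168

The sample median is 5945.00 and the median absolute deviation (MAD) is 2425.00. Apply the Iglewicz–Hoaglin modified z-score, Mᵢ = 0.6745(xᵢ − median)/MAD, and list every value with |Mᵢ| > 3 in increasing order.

17168

|Mᵢ| > 3 ⇔ |xᵢ − 5945.00| > 3·2425.00/0.6745 = 10785.77.
So outliers lie outside [-4840.77, 16730.77].
17168: M = 3.12 → outlier.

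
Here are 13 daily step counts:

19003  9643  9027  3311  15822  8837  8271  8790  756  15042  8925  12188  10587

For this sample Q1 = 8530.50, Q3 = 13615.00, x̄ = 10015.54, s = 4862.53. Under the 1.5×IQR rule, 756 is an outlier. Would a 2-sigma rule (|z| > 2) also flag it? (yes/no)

z = (756 − 10015.54) / 4862.53 = -1.90.
|z| = 1.90 ≤ 2.

no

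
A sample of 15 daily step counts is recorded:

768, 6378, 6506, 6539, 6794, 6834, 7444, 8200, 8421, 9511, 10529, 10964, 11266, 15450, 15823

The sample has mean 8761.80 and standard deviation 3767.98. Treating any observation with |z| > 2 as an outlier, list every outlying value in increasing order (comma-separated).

Cutoffs at x̄ ± 2s: 8761.80 ± 2·3767.98 = [1225.84, 16297.76].
768: z = -2.12, |z| > 2 → outlier.
Every other value lies within [1225.84, 16297.76].

768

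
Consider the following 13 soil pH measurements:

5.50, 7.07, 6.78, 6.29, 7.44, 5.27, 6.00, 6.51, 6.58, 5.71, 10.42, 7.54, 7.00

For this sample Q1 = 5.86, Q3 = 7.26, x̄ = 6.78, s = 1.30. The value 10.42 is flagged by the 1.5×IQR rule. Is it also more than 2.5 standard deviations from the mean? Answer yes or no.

z = (10.42 − 6.78) / 1.30 = 2.80.
|z| = 2.80 > 2.5.

yes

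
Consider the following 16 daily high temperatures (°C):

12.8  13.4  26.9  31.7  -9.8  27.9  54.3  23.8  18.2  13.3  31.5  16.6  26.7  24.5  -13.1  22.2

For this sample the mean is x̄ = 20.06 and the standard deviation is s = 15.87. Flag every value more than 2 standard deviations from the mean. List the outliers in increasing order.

-13.1, 54.3

Cutoffs at x̄ ± 2s: 20.06 ± 2·15.87 = [-11.68, 51.80].
-13.1: z = -2.09, |z| > 2 → outlier.
54.3: z = 2.16, |z| > 2 → outlier.
Every other value lies within [-11.68, 51.80].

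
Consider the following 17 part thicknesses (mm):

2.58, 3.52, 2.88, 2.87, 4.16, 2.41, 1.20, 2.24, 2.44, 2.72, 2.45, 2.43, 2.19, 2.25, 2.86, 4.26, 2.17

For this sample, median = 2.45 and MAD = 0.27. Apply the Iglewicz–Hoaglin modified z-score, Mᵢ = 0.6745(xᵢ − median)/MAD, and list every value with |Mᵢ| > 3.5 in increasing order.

4.16, 4.26

|Mᵢ| > 3.5 ⇔ |xᵢ − 2.45| > 3.5·0.27/0.6745 = 1.40.
So outliers lie outside [1.05, 3.85].
4.16: M = 4.27 → outlier.
4.26: M = 4.52 → outlier.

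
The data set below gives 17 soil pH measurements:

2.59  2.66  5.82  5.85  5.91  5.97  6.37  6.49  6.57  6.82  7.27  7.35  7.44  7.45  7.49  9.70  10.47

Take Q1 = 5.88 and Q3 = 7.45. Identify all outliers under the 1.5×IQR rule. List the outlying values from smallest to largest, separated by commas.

2.59, 2.66, 10.47

IQR = Q3 − Q1 = 7.45 − 5.88 = 1.57.
Lower fence = Q1 − 1.5·IQR = 5.88 − 2.355 = 3.525.
Upper fence = Q3 + 1.5·IQR = 7.45 + 2.355 = 9.805.
2.59 < 3.525 → outlier.
2.66 < 3.525 → outlier.
10.47 > 9.805 → outlier.
All remaining values lie within [3.525, 9.805].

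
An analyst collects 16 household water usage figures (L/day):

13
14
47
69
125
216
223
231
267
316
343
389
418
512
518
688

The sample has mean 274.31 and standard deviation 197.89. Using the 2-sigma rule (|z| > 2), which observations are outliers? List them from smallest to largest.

Cutoffs at x̄ ± 2s: 274.31 ± 2·197.89 = [-121.47, 670.09].
688: z = 2.09, |z| > 2 → outlier.
Every other value lies within [-121.47, 670.09].

688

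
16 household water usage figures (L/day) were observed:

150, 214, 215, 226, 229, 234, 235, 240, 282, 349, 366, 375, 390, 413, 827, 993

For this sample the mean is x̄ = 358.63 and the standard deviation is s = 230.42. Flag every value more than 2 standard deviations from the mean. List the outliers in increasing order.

Cutoffs at x̄ ± 2s: 358.63 ± 2·230.42 = [-102.21, 819.47].
827: z = 2.03, |z| > 2 → outlier.
993: z = 2.75, |z| > 2 → outlier.
Every other value lies within [-102.21, 819.47].

827, 993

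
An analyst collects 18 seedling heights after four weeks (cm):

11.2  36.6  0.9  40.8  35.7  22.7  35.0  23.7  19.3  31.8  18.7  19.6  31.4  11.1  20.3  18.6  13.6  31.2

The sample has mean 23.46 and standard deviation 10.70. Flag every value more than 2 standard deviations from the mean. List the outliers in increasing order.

Cutoffs at x̄ ± 2s: 23.46 ± 2·10.70 = [2.06, 44.86].
0.9: z = -2.11, |z| > 2 → outlier.
Every other value lies within [2.06, 44.86].

0.9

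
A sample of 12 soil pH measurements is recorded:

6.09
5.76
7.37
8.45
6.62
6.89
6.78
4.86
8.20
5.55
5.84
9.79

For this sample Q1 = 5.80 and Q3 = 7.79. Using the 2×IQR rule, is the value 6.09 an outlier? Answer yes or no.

no

IQR = Q3 − Q1 = 7.79 − 5.80 = 1.99.
Lower fence = Q1 − 2·IQR = 5.80 − 3.98 = 1.82.
Upper fence = Q3 + 2·IQR = 7.79 + 3.98 = 11.77.
6.09 lies within [1.82, 11.77].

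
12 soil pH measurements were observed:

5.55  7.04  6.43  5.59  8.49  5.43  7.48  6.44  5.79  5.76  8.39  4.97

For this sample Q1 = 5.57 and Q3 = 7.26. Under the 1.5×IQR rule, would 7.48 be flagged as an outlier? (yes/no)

IQR = Q3 − Q1 = 7.26 − 5.57 = 1.69.
Lower fence = Q1 − 1.5·IQR = 5.57 − 2.535 = 3.035.
Upper fence = Q3 + 1.5·IQR = 7.26 + 2.535 = 9.795.
7.48 lies within [3.035, 9.795].

no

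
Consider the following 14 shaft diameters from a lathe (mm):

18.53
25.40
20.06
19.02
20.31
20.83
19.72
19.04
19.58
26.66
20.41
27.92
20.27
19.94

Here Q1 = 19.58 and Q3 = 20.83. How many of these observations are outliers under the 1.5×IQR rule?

3

IQR = 1.25; fences at 19.58 − 1.875 = 17.705 and 20.83 + 1.875 = 22.705.
Outside the cutoffs: 25.40, 26.66, 27.92.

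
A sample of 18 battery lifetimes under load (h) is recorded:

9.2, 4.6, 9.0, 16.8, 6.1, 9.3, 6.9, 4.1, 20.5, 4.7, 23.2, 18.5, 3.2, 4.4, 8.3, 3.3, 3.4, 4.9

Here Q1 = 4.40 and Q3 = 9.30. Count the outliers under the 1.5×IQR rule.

4

IQR = 4.90; fences at 4.40 − 7.35 = -2.95 and 9.30 + 7.35 = 16.65.
Outside the cutoffs: 16.8, 18.5, 20.5, 23.2.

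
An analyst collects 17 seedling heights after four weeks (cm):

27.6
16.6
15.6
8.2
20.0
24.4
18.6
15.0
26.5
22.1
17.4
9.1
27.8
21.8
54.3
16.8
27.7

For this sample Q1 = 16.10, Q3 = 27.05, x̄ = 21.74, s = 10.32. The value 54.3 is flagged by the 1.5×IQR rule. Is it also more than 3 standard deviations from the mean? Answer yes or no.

yes

z = (54.3 − 21.74) / 10.32 = 3.16.
|z| = 3.16 > 3.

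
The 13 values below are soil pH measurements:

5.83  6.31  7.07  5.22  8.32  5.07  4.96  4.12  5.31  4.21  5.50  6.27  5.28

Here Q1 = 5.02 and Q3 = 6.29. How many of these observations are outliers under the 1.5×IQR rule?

IQR = 1.27; fences at 5.02 − 1.905 = 3.115 and 6.29 + 1.905 = 8.195.
Outside the cutoffs: 8.32.

1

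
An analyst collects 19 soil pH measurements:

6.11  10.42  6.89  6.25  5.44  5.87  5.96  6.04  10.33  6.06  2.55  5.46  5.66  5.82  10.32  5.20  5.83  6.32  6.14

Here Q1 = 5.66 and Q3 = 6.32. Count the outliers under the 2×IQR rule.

IQR = 0.66; fences at 5.66 − 1.32 = 4.34 and 6.32 + 1.32 = 7.64.
Outside the cutoffs: 2.55, 10.32, 10.33, 10.42.

4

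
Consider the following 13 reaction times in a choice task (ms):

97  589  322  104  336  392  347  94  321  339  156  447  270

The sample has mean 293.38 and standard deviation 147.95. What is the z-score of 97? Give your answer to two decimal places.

z = (97 − 293.38) / 147.95 = -1.33.

-1.33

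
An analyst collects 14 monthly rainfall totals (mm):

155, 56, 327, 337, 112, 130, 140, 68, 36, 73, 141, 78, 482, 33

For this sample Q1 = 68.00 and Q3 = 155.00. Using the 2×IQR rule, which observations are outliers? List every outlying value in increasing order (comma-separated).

337, 482

IQR = Q3 − Q1 = 155.00 − 68.00 = 87.00.
Lower fence = Q1 − 2·IQR = 68.00 − 174.00 = -106.00.
Upper fence = Q3 + 2·IQR = 155.00 + 174.00 = 329.00.
337 > 329.00 → outlier.
482 > 329.00 → outlier.
All remaining values lie within [-106.00, 329.00].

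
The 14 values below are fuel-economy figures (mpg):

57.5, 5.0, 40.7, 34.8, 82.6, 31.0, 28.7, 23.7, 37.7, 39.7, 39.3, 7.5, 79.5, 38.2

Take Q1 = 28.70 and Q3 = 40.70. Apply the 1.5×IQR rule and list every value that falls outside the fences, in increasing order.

5.0, 7.5, 79.5, 82.6

IQR = Q3 − Q1 = 40.70 − 28.70 = 12.00.
Lower fence = Q1 − 1.5·IQR = 28.70 − 18.00 = 10.70.
Upper fence = Q3 + 1.5·IQR = 40.70 + 18.00 = 58.70.
5.0 < 10.70 → outlier.
7.5 < 10.70 → outlier.
79.5 > 58.70 → outlier.
82.6 > 58.70 → outlier.
All remaining values lie within [10.70, 58.70].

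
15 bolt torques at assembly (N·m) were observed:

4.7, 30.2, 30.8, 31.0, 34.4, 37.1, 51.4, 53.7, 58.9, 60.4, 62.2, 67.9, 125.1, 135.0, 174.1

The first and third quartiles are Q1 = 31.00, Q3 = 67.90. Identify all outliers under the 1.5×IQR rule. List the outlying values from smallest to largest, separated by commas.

IQR = Q3 − Q1 = 67.90 − 31.00 = 36.90.
Lower fence = Q1 − 1.5·IQR = 31.00 − 55.35 = -24.35.
Upper fence = Q3 + 1.5·IQR = 67.90 + 55.35 = 123.25.
125.1 > 123.25 → outlier.
135.0 > 123.25 → outlier.
174.1 > 123.25 → outlier.
All remaining values lie within [-24.35, 123.25].

125.1, 135.0, 174.1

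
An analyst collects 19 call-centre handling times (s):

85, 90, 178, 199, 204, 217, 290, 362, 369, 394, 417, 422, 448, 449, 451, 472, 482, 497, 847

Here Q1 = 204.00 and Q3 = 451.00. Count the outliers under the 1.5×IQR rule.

IQR = 247.00; fences at 204.00 − 370.50 = -166.50 and 451.00 + 370.50 = 821.50.
Outside the cutoffs: 847.

1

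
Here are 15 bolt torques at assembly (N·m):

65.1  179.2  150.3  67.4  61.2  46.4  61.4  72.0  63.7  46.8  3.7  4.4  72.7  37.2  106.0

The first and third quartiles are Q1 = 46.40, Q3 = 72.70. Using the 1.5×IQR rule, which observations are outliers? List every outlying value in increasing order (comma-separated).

IQR = Q3 − Q1 = 72.70 − 46.40 = 26.30.
Lower fence = Q1 − 1.5·IQR = 46.40 − 39.45 = 6.95.
Upper fence = Q3 + 1.5·IQR = 72.70 + 39.45 = 112.15.
3.7 < 6.95 → outlier.
4.4 < 6.95 → outlier.
150.3 > 112.15 → outlier.
179.2 > 112.15 → outlier.
All remaining values lie within [6.95, 112.15].

3.7, 4.4, 150.3, 179.2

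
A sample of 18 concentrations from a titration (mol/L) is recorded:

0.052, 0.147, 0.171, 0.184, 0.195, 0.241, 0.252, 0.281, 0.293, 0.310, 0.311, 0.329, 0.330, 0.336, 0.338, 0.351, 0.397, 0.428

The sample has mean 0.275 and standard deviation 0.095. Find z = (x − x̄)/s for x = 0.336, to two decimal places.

z = (0.336 − 0.275) / 0.095 = 0.64.

0.64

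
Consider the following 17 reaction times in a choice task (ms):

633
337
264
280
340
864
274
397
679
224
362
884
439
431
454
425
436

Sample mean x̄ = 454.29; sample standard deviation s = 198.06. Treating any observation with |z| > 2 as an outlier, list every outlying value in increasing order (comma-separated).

Cutoffs at x̄ ± 2s: 454.29 ± 2·198.06 = [58.17, 850.41].
864: z = 2.07, |z| > 2 → outlier.
884: z = 2.17, |z| > 2 → outlier.
Every other value lies within [58.17, 850.41].

864, 884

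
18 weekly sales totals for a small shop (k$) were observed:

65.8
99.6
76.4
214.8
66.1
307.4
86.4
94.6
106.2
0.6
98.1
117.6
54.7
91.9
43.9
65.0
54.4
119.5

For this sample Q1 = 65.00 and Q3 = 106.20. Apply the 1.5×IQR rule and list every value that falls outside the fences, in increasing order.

0.6, 214.8, 307.4

IQR = Q3 − Q1 = 106.20 − 65.00 = 41.20.
Lower fence = Q1 − 1.5·IQR = 65.00 − 61.80 = 3.20.
Upper fence = Q3 + 1.5·IQR = 106.20 + 61.80 = 168.00.
0.6 < 3.20 → outlier.
214.8 > 168.00 → outlier.
307.4 > 168.00 → outlier.
All remaining values lie within [3.20, 168.00].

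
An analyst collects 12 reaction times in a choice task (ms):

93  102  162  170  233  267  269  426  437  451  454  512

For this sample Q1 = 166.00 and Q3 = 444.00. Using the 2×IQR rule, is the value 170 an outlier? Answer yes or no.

no

IQR = Q3 − Q1 = 444.00 − 166.00 = 278.00.
Lower fence = Q1 − 2·IQR = 166.00 − 556.00 = -390.00.
Upper fence = Q3 + 2·IQR = 444.00 + 556.00 = 1000.00.
170 lies within [-390.00, 1000.00].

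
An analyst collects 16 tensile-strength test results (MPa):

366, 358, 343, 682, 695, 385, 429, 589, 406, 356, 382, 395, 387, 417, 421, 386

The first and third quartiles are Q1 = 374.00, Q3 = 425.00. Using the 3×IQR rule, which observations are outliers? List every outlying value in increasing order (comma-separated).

589, 682, 695

IQR = Q3 − Q1 = 425.00 − 374.00 = 51.00.
Lower fence = Q1 − 3·IQR = 374.00 − 153.00 = 221.00.
Upper fence = Q3 + 3·IQR = 425.00 + 153.00 = 578.00.
589 > 578.00 → outlier.
682 > 578.00 → outlier.
695 > 578.00 → outlier.
All remaining values lie within [221.00, 578.00].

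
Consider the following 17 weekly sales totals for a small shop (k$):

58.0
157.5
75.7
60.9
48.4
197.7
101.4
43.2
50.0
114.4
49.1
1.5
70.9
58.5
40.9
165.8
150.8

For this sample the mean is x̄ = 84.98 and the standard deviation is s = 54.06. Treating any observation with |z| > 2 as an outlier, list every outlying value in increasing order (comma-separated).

197.7

Cutoffs at x̄ ± 2s: 84.98 ± 2·54.06 = [-23.14, 193.10].
197.7: z = 2.09, |z| > 2 → outlier.
Every other value lies within [-23.14, 193.10].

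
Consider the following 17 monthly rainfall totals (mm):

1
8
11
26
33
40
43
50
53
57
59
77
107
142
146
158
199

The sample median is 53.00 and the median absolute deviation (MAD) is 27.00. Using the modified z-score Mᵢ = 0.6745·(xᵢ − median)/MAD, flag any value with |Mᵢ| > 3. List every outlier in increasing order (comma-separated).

|Mᵢ| > 3 ⇔ |xᵢ − 53.00| > 3·27.00/0.6745 = 120.09.
So outliers lie outside [-67.09, 173.09].
199: M = 3.65 → outlier.

199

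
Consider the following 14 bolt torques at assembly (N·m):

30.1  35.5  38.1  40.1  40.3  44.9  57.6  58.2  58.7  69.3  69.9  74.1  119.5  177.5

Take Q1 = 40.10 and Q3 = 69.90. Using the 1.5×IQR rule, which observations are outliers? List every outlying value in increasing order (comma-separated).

119.5, 177.5

IQR = Q3 − Q1 = 69.90 − 40.10 = 29.80.
Lower fence = Q1 − 1.5·IQR = 40.10 − 44.70 = -4.60.
Upper fence = Q3 + 1.5·IQR = 69.90 + 44.70 = 114.60.
119.5 > 114.60 → outlier.
177.5 > 114.60 → outlier.
All remaining values lie within [-4.60, 114.60].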